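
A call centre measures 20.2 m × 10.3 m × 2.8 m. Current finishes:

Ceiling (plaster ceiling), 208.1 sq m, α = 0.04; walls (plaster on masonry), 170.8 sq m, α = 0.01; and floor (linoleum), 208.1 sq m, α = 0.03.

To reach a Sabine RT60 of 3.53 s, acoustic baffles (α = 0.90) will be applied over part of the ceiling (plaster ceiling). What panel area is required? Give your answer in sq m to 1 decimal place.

Equivalent absorption area: A₁ = 208.1*0.04 + 170.8*0.01 + 208.1*0.03 = 16.275 sq m.
Required A₂ = 0.161·582.568/3.53 = 26.570 sabins.
Absorption to add: 26.570 − 16.275 = 10.295 sabins.
Each sq m of panel replacing the ceiling (plaster ceiling) adds (0.90 − 0.04) = 0.86 sabins.
Area = ΔA/Δα = 10.295/0.86 = 12.0 sq m.

12.0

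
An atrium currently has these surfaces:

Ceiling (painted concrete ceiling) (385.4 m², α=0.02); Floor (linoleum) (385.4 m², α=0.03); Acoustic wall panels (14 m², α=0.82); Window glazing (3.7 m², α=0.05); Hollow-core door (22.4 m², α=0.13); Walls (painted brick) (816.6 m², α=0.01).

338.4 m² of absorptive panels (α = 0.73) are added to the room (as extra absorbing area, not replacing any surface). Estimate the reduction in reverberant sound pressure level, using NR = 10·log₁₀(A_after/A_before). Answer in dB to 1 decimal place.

Total absorption A_before = 385.4*0.02 + 385.4*0.03 + 14*0.82 + 3.7*0.05 + 22.4*0.13 + 816.6*0.01
  = 7.708 + 11.562 + 11.480 + 0.185 + 2.912 + 8.166 = 42.013 m² sabins.
Treatment contributes 338.4·0.73 = 247.032 sabins.
A_after = 42.013 + 247.032 = 289.045 sabins.
NR = 10·log₁₀(289.045/42.013) = 8.4 dB.

8.4 dB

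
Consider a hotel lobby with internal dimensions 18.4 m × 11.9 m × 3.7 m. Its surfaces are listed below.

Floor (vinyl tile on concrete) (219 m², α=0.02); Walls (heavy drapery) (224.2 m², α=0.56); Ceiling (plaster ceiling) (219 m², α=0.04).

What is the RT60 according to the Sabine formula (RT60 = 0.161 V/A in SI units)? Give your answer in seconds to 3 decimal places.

0.940 s

Total absorption A = 219·0.02 + 224.2·0.56 + 219·0.04
  = 4.380 + 125.552 + 8.760 = 138.692 m² sabins.
Volume V = 18.4 × 11.9 × 3.7 = 810.152 m³.
T = 0.161 V/A = 0.161·810.152/138.692 = 0.940 s.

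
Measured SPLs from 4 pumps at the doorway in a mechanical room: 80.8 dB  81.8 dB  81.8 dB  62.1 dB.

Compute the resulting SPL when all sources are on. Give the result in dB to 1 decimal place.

Σ 10^(Lᵢ/10) = 4.246e+08.
Back to dB: 10·log₁₀ Σ = 86.3 dB.

86.3 dB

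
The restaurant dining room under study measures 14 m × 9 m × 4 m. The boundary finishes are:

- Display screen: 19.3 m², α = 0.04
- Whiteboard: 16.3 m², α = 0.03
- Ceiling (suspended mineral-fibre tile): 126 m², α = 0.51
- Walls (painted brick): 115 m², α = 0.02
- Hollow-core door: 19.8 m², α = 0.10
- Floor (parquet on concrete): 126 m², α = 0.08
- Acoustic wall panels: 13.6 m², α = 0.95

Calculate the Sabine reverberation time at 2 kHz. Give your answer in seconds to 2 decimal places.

0.87 s

Total absorption A = 19.3·0.04 + 16.3·0.03 + 126·0.51 + 115·0.02 + 19.8·0.10 + 126·0.08 + 13.6·0.95
  = 0.772 + 0.489 + 64.260 + 2.300 + 1.980 + 10.080 + 12.920 = 92.801 m² sabins.
Volume V = 14 × 9 × 4 = 504 m³.
RT60 = 0.161 · V / A = 0.161 × 504 / 92.801 = 0.87 s.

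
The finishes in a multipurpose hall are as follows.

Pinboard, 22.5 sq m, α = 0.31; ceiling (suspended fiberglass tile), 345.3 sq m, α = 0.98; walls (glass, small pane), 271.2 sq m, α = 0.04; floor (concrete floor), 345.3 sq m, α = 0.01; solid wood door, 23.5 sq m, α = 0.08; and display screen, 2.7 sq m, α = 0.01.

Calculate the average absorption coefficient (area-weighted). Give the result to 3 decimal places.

0.358

S = Σ Sᵢ = 22.5 + 345.3 + 271.2 + 345.3 + 23.5 + 2.7 = 1010.5 sq m.
Σ(Sᵢαᵢ) = 22.5*0.31 + 345.3*0.98 + 271.2*0.04 + 345.3*0.01 + 23.5*0.08 + 2.7*0.01 = 361.577.
ᾱ = 361.577 / 1010.5 = 0.358.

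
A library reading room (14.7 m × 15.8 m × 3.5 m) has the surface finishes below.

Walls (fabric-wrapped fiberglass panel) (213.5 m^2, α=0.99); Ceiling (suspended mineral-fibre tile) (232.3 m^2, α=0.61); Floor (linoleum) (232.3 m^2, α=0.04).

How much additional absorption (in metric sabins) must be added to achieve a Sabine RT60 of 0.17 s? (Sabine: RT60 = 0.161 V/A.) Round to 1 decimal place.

Total absorption A₁ = 213.5*0.99 + 232.3*0.61 + 232.3*0.04
  = 211.365 + 141.703 + 9.292 = 362.360 m^2 sabins.
Target A₂ = 0.161·812.91/0.17 = 769.874 sabins (V = 812.91 m³).
Additional absorption ΔA = 769.874 − 362.360 = 407.5 sabins.

407.5 sabins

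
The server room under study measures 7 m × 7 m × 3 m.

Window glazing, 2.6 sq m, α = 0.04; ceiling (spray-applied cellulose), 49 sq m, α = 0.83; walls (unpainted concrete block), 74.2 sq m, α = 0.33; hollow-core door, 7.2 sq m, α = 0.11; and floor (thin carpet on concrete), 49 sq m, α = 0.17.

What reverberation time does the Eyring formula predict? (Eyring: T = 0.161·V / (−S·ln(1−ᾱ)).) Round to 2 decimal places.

Total surface area S = 2.6 + 49 + 74.2 + 7.2 + 49 = 182.0 sq m.
Absorption A = 2.6·0.04 + 49·0.83 + 74.2·0.33 + 7.2·0.11 + 49·0.17 = 74.382 sabins.
Mean coefficient ᾱ = A/S = 0.4087.
−S·ln(1−ᾱ) = −182.0 × ln(1 − 0.4087) = 95.629.
V = 7 × 7 × 3 = 147 m³.
RT60 = 0.161 × 147 / 95.629 = 0.25 s.

0.25 sec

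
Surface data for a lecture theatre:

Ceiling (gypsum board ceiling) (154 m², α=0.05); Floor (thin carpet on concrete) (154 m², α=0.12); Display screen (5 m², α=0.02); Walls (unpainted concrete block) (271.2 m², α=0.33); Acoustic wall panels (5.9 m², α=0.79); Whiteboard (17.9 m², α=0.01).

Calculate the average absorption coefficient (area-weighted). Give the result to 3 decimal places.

S = Σ Sᵢ = 154 + 154 + 5 + 271.2 + 5.9 + 17.9 = 608.0 m².
Weighted sum Σ Sα = 120.616.
ᾱ = 120.616 / 608.0 = 0.198.

0.198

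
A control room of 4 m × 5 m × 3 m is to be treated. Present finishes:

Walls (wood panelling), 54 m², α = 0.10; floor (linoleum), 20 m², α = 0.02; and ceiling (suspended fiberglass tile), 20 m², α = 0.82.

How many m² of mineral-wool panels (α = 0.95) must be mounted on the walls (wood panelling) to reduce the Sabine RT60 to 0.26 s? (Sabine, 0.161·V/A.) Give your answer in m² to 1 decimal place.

A₁ = Σ Sᵢαᵢ = 54·0.10 + 20·0.02 + 20·0.82 = 22.200 sabins.
V = 60 m³. Target absorption A₂ = 0.161 × 60 / 0.26 = 37.154 sabins.
Absorption to add: 37.154 − 22.200 = 14.954 sabins.
Net gain per m²: Δα = 0.95 − 0.10 = 0.85.
Area = ΔA/Δα = 14.954/0.85 = 17.6 m².

17.6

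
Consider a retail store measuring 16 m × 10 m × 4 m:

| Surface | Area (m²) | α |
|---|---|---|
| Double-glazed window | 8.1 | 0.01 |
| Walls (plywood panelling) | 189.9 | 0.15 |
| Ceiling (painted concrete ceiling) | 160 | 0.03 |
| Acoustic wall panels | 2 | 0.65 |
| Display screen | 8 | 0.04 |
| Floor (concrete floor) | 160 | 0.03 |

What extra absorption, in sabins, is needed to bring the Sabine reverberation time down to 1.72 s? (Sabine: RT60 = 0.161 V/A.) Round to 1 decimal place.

Equivalent absorption area: A₁ = 8.1×0.01 + 189.9×0.15 + 160×0.03 + 2×0.65 + 8×0.04 + 160×0.03 = 39.786 m².
Target A₂ = 0.161·640/1.72 = 59.907 sabins (V = 640 m³).
ΔA = A₂ − A₁ = 59.907 − 39.786 = 20.1 sabins.

20.1 sabins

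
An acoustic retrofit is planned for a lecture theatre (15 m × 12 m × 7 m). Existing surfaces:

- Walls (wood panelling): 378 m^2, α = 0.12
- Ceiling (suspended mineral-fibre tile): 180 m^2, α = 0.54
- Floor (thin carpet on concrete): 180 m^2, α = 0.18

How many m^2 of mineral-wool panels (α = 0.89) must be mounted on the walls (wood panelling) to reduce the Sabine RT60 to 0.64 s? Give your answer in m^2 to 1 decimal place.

A₁ = Σ Sᵢαᵢ = 378×0.12 + 180×0.54 + 180×0.18 = 174.960 sabins.
Required A₂ = 0.161·1260/0.64 = 316.969 sabins.
Absorption to add: 316.969 − 174.960 = 142.009 sabins.
Each m^2 of panel replacing the walls (wood panelling) adds (0.89 − 0.12) = 0.77 sabins.
Panel area = 142.009 / 0.77 = 184.4 m^2.

184.4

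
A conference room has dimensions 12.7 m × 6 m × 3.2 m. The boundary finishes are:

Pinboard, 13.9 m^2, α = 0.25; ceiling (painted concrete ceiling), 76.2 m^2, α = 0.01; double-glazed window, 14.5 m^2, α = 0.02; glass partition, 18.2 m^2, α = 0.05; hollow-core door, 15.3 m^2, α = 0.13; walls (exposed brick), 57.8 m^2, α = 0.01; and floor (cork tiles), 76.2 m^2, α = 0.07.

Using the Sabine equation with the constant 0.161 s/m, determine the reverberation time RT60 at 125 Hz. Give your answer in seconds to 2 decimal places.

A = Σ Sᵢαᵢ = 13.9·0.25 + 76.2·0.01 + 14.5·0.02 + 18.2·0.05 + 15.3·0.13 + 57.8·0.01 + 76.2·0.07 = 13.338 sabins.
V = 12.7·6·3.2 = 243.84 m³.
RT60 = 0.161 · V / A = 0.161 × 243.84 / 13.338 = 2.94 s.

2.94 s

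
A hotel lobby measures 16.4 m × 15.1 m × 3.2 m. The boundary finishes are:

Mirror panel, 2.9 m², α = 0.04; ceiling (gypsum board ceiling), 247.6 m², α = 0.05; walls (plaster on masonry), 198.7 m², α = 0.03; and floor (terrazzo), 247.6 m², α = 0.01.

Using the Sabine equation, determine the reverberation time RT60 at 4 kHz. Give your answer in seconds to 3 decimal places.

6.095 s

Total absorption A = 2.9*0.04 + 247.6*0.05 + 198.7*0.03 + 247.6*0.01
  = 0.116 + 12.380 + 5.961 + 2.476 = 20.933 m² sabins.
V = 16.4·15.1·3.2 = 792.448 m³.
T = 0.161 V/A = 0.161·792.448/20.933 = 6.095 s.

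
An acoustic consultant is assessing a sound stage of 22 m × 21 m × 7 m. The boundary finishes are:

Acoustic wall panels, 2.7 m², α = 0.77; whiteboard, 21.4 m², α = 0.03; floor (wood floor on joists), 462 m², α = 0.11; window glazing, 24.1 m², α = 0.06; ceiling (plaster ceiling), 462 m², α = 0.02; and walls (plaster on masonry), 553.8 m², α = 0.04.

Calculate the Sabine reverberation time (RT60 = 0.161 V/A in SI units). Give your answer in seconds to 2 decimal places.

Summing Sᵢαᵢ: 2.079 + 0.642 + 50.820 + 1.446 + 9.240 + 22.152 → A = 86.379 sabins.
Volume V = 22 × 21 × 7 = 3234 m³.
Sabine: RT60 = 0.161 × 3234 / 86.379 = 6.03 s.

6.03 s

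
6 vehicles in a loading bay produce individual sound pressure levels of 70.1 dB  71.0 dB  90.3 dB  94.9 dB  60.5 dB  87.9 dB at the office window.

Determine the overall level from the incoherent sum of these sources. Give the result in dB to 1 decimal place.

96.8 dB

Σ 10^(Lᵢ/10) = 4.802e+09.
Combined level = 10 log₁₀(4.802e+09) = 96.8 dB.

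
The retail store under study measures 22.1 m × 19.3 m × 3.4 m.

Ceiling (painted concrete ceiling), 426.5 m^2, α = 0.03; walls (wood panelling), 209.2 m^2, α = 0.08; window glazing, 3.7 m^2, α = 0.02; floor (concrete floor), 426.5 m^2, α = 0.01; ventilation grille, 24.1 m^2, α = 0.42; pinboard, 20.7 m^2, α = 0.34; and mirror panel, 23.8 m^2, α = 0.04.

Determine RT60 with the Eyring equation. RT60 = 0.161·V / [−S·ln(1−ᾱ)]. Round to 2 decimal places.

4.39 s

Total surface area S = 426.5 + 209.2 + 3.7 + 426.5 + 24.1 + 20.7 + 23.8 = 1134.5 m^2.
Absorption A = 426.5×0.03 + 209.2×0.08 + 3.7×0.02 + 426.5×0.01 + 24.1×0.42 + 20.7×0.34 + 23.8×0.04 = 51.982 sabins.
Mean coefficient ᾱ = A/S = 0.0458.
Eyring denominator: −S ln(1−ᾱ) = 53.188.
V = 22.1 × 19.3 × 3.4 = 1450.202 m³.
T = 0.161·V/[−S·ln(1−ᾱ)] = 0.161·1450.202/53.188 = 4.39 s.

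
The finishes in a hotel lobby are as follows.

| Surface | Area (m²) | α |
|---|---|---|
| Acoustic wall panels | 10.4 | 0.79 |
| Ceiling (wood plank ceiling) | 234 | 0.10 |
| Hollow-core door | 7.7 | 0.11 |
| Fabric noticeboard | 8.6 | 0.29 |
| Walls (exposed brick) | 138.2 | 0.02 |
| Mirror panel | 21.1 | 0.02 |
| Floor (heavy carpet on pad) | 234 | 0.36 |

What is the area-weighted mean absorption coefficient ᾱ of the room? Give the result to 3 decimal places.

Total surface area S = 654.0 m².
Σ(Sᵢαᵢ) = 10.4×0.79 + 234×0.10 + 7.7×0.11 + 8.6×0.29 + 138.2×0.02 + 21.1×0.02 + 234×0.36 = 122.383.
ᾱ = 122.383 / 654.0 = 0.187.

0.187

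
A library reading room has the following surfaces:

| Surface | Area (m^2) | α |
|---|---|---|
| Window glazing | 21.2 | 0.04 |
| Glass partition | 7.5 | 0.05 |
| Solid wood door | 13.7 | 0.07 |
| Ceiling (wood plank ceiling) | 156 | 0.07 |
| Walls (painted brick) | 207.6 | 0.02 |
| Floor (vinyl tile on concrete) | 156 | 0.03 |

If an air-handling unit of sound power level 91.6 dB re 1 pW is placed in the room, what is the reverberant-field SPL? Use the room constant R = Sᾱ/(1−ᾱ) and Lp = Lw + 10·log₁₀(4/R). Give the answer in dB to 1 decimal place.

A = 21.934 sabins; S = 562.0 m^2.
ᾱ = 0.0390, so room constant R = A/(1−ᾱ) = 22.824 m^2.
Lp = Lw + 10 log₁₀(4/R) = 91.6 -7.56 = 84.0 dB.

84.0 dB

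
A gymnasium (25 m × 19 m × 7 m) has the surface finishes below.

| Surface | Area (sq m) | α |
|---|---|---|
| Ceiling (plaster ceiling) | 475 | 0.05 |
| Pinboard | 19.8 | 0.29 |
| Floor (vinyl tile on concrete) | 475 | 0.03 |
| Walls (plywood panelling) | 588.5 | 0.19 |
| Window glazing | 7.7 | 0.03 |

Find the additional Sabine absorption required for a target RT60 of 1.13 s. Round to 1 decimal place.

A₁ = Σ Sᵢαᵢ = 475·0.05 + 19.8·0.29 + 475·0.03 + 588.5·0.19 + 7.7·0.03 = 155.788 sabins.
V = 3325 m³. Required absorption A₂ = 0.161 × 3325 / 1.13 = 473.739 sabins.
ΔA = A₂ − A₁ = 473.739 − 155.788 = 318.0 sabins.

318.0 sabins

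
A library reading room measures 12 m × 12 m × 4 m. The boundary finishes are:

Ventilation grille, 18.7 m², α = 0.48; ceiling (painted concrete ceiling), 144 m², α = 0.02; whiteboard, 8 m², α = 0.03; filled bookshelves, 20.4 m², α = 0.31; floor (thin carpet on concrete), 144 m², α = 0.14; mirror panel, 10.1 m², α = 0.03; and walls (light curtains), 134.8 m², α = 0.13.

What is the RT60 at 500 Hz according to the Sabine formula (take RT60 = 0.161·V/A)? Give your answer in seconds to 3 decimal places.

Total absorption A = 18.7*0.48 + 144*0.02 + 8*0.03 + 20.4*0.31 + 144*0.14 + 10.1*0.03 + 134.8*0.13
  = 8.976 + 2.880 + 0.240 + 6.324 + 20.160 + 0.303 + 17.524 = 56.407 m² sabins.
V = 12·12·4 = 576 m³.
Sabine: RT60 = 0.161 × 576 / 56.407 = 1.644 s.

1.644 s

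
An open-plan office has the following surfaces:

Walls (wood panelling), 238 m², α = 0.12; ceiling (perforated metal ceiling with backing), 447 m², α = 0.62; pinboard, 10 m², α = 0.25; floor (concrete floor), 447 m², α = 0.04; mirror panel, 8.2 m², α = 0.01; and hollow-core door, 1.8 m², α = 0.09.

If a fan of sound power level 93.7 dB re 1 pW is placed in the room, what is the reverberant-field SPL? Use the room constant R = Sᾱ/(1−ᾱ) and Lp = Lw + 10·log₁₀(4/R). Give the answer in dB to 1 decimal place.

73.1 dB

A = 326.324 sabins; S = 1152.0 m².
ᾱ = 326.324/1152.0 = 0.2833; R = Sᾱ/(1−ᾱ) = 326.324/(1−0.2833) = 455.315 m².
Lp = Lw + 10 log₁₀(4/R) = 93.7 -20.56 = 73.1 dB.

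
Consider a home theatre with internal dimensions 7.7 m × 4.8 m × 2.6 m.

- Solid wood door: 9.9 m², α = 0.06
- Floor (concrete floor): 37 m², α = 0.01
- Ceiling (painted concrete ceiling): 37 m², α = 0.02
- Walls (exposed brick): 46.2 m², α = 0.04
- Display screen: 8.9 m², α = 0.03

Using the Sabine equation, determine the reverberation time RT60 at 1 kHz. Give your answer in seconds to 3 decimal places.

Equivalent absorption area: A = 9.9×0.06 + 37×0.01 + 37×0.02 + 46.2×0.04 + 8.9×0.03 = 3.819 m².
Room volume: 96.096 m³.
RT60 = 0.161 · V / A = 0.161 × 96.096 / 3.819 = 4.051 s.

4.051 sec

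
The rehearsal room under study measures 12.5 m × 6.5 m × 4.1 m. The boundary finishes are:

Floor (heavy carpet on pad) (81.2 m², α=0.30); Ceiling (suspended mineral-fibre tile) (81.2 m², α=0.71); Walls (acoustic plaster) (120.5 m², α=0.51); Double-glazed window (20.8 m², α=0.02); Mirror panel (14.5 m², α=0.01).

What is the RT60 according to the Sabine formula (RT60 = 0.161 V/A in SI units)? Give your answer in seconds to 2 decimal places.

0.37 s

Summing Sᵢαᵢ: 24.360 + 57.652 + 61.455 + 0.416 + 0.145 → A = 144.028 sabins.
Volume V = 12.5 × 6.5 × 4.1 = 333.125 m³.
T = 0.161 V/A = 0.161·333.125/144.028 = 0.37 s.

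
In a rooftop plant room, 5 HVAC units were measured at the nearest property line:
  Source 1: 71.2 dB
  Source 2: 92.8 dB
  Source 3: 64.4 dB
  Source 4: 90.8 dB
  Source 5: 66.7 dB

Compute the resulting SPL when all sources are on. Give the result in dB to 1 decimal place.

95.0 dB

Converting to relative power and adding: 10^(71.2/10) + 10^(92.8/10) + 10^(64.4/10) + 10^(90.8/10) + 10^(66.7/10) = 3.128e+09.
Combined level = 10 log₁₀(3.128e+09) = 95.0 dB.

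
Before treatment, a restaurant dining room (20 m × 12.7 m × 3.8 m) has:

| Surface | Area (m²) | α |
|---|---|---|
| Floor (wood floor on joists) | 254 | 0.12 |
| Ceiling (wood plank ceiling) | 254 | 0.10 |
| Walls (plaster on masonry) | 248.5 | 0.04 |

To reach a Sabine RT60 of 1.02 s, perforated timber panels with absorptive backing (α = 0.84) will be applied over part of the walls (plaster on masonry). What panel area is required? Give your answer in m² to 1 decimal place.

108.2

A₁ = Σ Sᵢαᵢ = 254·0.12 + 254·0.10 + 248.5·0.04 = 65.820 sabins.
V = 965.2 m³. Target absorption A₂ = 0.161 × 965.2 / 1.02 = 152.350 sabins.
ΔA needed = 152.350 − 65.820 = 86.530 sabins.
Each m² of panel replacing the walls (plaster on masonry) adds (0.84 − 0.04) = 0.80 sabins.
Area = ΔA/Δα = 86.530/0.80 = 108.2 m².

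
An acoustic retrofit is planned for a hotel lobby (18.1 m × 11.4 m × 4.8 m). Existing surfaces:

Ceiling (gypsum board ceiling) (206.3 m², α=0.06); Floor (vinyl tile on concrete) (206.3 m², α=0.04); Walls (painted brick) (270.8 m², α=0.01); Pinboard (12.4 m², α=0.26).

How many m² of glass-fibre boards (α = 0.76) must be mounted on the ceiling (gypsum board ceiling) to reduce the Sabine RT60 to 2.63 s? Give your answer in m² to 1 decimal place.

Summing Sᵢαᵢ: 12.378 + 8.252 + 2.708 + 3.224 → A₁ = 26.562 sabins.
Required A₂ = 0.161·990.432/2.63 = 60.631 sabins.
Absorption to add: 60.631 − 26.562 = 34.069 sabins.
Net gain per m²: Δα = 0.76 − 0.06 = 0.70.
Panel area = 34.069 / 0.70 = 48.7 m².

48.7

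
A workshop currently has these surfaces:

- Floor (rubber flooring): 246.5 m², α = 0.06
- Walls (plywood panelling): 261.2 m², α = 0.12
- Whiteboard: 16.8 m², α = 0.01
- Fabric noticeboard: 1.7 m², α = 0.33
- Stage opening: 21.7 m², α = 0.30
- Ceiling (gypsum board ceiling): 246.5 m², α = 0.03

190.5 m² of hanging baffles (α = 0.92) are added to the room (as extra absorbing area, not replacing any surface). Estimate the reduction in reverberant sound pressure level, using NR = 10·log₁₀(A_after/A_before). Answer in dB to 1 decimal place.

Total absorption A_before = 246.5·0.06 + 261.2·0.12 + 16.8·0.01 + 1.7·0.33 + 21.7·0.30 + 246.5·0.03
  = 14.790 + 31.344 + 0.168 + 0.561 + 6.510 + 7.395 = 60.768 m² sabins.
Treatment contributes 190.5·0.92 = 175.260 sabins.
A_after = 60.768 + 175.260 = 236.028 sabins.
NR = 10·log₁₀(236.028/60.768) = 5.9 dB.

5.9 dB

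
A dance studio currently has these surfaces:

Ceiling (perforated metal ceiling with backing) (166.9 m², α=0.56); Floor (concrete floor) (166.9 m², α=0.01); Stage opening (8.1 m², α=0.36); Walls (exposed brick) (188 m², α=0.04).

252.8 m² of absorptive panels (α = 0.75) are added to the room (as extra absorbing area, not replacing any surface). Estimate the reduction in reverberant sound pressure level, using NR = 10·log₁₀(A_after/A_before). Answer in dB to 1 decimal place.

A_before = Σ Sᵢαᵢ = 166.9×0.56 + 166.9×0.01 + 8.1×0.36 + 188×0.04 = 105.569 sabins.
Added absorption = 252.8 × 0.75 = 189.600 sabins.
New total A_after = 295.169 sabins.
NR = 10·log₁₀(295.169/105.569) = 4.5 dB.

4.5 dB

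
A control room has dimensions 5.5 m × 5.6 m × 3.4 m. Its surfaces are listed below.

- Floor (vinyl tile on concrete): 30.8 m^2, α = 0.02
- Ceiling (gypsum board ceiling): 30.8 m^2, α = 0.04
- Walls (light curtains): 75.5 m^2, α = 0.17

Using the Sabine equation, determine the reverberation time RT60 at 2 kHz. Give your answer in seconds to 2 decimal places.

Summing Sᵢαᵢ: 0.616 + 1.232 + 12.835 → A = 14.683 sabins.
V = 5.5·5.6·3.4 = 104.72 m³.
Sabine: RT60 = 0.161 × 104.72 / 14.683 = 1.15 s.

1.15 sec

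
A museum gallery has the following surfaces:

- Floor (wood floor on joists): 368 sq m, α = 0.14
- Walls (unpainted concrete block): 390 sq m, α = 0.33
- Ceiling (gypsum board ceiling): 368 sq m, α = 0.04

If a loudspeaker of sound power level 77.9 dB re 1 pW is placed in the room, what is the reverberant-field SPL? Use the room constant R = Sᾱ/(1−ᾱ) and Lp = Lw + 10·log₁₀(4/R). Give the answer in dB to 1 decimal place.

60.2 dB

A = 194.940 sabins; S = 1126.0 sq m.
ᾱ = 194.940/1126.0 = 0.1731; R = Sᾱ/(1−ᾱ) = 194.940/(1−0.1731) = 235.748 sq m.
Lp = 77.9 + 10·log₁₀(4/235.748) = 77.9 + (-17.70) = 60.2 dB.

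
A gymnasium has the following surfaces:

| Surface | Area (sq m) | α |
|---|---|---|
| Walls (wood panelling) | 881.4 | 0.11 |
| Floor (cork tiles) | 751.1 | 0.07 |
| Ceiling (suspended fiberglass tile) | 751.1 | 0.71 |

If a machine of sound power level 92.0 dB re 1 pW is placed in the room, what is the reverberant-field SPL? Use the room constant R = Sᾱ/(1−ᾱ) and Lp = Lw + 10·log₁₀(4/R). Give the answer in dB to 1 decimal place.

Σ(Sᵢαᵢ) = 881.4·0.11 + 751.1·0.07 + 751.1·0.71 = 682.812; total area S = 2383.6 sq m.
ᾱ = 0.2865, so room constant R = A/(1−ᾱ) = 956.989 sq m.
Lp = 92.0 + 10·log₁₀(4/956.989) = 92.0 + (-23.79) = 68.2 dB.

68.2 dB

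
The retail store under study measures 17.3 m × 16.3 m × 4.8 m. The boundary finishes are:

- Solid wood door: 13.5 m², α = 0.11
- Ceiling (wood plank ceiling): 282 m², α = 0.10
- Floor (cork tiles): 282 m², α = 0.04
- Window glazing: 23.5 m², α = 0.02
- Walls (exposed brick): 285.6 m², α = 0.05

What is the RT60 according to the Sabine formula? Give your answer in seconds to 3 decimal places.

A = Σ Sᵢαᵢ = 13.5*0.11 + 282*0.10 + 282*0.04 + 23.5*0.02 + 285.6*0.05 = 55.715 sabins.
Volume V = 17.3 × 16.3 × 4.8 = 1353.552 m³.
RT60 = 0.161 · V / A = 0.161 × 1353.552 / 55.715 = 3.911 s.

3.911 seconds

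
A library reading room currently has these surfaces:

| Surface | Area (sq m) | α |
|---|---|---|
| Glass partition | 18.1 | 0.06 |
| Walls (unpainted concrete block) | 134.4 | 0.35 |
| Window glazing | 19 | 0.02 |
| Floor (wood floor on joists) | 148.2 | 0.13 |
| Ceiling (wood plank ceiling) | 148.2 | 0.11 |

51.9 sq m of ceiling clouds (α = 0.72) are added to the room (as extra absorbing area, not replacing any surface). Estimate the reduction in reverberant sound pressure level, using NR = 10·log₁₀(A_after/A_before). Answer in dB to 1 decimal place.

1.6 dB

Summing Sᵢαᵢ: 1.086 + 47.040 + 0.380 + 19.266 + 16.302 → A_before = 84.074 sabins.
Treatment contributes 51.9·0.72 = 37.368 sabins.
New total A_after = 121.442 sabins.
NR = 10·log₁₀(121.442/84.074) = 1.6 dB.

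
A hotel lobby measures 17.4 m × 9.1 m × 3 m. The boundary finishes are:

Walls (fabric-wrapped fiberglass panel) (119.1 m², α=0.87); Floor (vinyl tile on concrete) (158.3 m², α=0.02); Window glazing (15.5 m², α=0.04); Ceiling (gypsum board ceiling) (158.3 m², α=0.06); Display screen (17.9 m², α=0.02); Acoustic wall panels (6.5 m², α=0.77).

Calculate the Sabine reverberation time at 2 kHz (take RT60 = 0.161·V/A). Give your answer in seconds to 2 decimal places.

0.63 s

Equivalent absorption area: A = 119.1×0.87 + 158.3×0.02 + 15.5×0.04 + 158.3×0.06 + 17.9×0.02 + 6.5×0.77 = 122.264 m².
Room volume: 475.02 m³.
Sabine: RT60 = 0.161 × 475.02 / 122.264 = 0.63 s.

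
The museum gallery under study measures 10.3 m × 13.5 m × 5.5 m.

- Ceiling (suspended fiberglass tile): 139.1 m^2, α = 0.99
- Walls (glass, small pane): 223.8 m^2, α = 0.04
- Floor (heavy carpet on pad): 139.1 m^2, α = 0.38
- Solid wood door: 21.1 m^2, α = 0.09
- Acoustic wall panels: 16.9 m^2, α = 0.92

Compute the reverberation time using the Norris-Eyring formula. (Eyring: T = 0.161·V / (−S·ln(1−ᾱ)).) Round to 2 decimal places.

0.44 sec

Total surface area S = 139.1 + 223.8 + 139.1 + 21.1 + 16.9 = 540.0 m^2.
Σ(Sᵢαᵢ) = 139.1×0.99 + 223.8×0.04 + 139.1×0.38 + 21.1×0.09 + 16.9×0.92 = 216.966.
ᾱ = 216.966 / 540.0 = 0.4018.
Eyring denominator: −S ln(1−ᾱ) = 277.468.
V = 10.3 × 13.5 × 5.5 = 764.775 m³.
RT60 = 0.161 × 764.775 / 277.468 = 0.44 s.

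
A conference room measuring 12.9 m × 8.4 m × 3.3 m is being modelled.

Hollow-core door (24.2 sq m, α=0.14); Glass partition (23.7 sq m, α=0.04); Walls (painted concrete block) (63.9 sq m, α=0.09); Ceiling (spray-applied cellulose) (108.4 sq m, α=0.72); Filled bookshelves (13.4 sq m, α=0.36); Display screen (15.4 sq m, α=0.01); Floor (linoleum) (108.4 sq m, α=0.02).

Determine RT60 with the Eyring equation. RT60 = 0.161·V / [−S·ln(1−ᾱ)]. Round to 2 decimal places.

S = Σ Sᵢ = 357.4 sq m.
Σ(Sᵢαᵢ) = 24.2×0.14 + 23.7×0.04 + 63.9×0.09 + 108.4×0.72 + 13.4×0.36 + 15.4×0.01 + 108.4×0.02 = 95.281.
ᾱ = 95.281 / 357.4 = 0.2666.
−S·ln(1−ᾱ) = −357.4 × ln(1 − 0.2666) = 110.817.
V = 12.9 × 8.4 × 3.3 = 357.588 m³.
RT60 = 0.161 × 357.588 / 110.817 = 0.52 s.

0.52 s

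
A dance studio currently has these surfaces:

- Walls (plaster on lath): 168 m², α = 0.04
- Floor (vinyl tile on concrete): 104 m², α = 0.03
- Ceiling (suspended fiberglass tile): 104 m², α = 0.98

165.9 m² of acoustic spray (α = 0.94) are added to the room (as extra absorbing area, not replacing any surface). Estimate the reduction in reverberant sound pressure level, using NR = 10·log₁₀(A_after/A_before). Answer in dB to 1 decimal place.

A_before = Σ Sᵢαᵢ = 168·0.04 + 104·0.03 + 104·0.98 = 111.760 sabins.
Added absorption = 165.9 × 0.94 = 155.946 sabins.
A_after = 111.760 + 155.946 = 267.706 sabins.
NR = 10·log₁₀(267.706/111.760) = 3.8 dB.

3.8 dB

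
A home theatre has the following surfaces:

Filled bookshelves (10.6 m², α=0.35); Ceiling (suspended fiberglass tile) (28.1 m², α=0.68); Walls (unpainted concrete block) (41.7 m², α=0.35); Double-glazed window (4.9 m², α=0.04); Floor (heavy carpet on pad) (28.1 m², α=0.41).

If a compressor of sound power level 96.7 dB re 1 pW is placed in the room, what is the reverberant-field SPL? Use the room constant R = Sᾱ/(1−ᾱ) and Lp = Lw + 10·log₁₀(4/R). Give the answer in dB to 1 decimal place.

Σ(Sᵢαᵢ) = 10.6×0.35 + 28.1×0.68 + 41.7×0.35 + 4.9×0.04 + 28.1×0.41 = 49.130; total area S = 113.4 m².
ᾱ = 49.130/113.4 = 0.4332; R = Sᾱ/(1−ᾱ) = 49.130/(1−0.4332) = 86.680 m².
Lp = Lw + 10 log₁₀(4/R) = 96.7 -13.36 = 83.3 dB.

83.3 dB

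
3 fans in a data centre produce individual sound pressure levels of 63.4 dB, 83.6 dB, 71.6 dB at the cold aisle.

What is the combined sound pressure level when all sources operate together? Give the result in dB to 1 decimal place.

83.9 dB

Converting to relative power and adding: 10^(63.4/10) + 10^(83.6/10) + 10^(71.6/10) = 2.457e+08.
L_total = 10·log₁₀(2.457e+08) = 83.9 dB.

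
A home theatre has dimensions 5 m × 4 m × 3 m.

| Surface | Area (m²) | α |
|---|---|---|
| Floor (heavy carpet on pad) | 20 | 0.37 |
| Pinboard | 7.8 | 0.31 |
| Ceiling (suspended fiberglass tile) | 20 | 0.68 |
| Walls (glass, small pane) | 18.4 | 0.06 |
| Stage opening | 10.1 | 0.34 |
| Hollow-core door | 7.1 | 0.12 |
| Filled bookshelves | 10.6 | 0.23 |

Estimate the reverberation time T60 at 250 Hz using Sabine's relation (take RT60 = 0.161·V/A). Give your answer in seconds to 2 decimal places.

0.31 seconds

A = Σ Sᵢαᵢ = 20×0.37 + 7.8×0.31 + 20×0.68 + 18.4×0.06 + 10.1×0.34 + 7.1×0.12 + 10.6×0.23 = 31.246 sabins.
V = 5·4·3 = 60 m³.
T = 0.161 V/A = 0.161·60/31.246 = 0.31 s.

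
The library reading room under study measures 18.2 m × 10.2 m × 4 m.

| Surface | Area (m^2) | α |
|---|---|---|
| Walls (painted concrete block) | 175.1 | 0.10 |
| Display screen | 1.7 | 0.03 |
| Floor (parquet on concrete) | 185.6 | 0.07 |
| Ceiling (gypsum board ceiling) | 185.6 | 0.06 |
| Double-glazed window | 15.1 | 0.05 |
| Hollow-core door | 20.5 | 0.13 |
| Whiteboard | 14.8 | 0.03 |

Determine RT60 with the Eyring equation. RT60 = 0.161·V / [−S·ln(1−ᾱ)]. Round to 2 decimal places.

S = Σ Sᵢ = 598.4 m^2.
Absorption A = 175.1·0.10 + 1.7·0.03 + 185.6·0.07 + 185.6·0.06 + 15.1·0.05 + 20.5·0.13 + 14.8·0.03 = 45.553 sabins.
Mean coefficient ᾱ = A/S = 0.0761.
Eyring denominator: −S ln(1−ᾱ) = 47.364.
V = 18.2 × 10.2 × 4 = 742.56 m³.
T = 0.161·V/[−S·ln(1−ᾱ)] = 0.161·742.56/47.364 = 2.52 s.

2.52 seconds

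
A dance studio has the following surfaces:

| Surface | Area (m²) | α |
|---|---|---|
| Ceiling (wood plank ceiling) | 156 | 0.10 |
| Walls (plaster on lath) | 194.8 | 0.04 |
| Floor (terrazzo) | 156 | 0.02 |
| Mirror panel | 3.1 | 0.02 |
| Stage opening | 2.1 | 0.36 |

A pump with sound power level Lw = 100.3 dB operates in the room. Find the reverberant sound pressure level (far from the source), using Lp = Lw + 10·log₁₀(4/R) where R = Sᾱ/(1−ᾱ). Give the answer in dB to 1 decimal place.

91.7 dB

Σ(Sᵢαᵢ) = 156·0.10 + 194.8·0.04 + 156·0.02 + 3.1·0.02 + 2.1·0.36 = 27.330; total area S = 512.0 m².
ᾱ = 0.0534, so room constant R = A/(1−ᾱ) = 28.872 m².
Lp = Lw + 10 log₁₀(4/R) = 100.3 -8.58 = 91.7 dB.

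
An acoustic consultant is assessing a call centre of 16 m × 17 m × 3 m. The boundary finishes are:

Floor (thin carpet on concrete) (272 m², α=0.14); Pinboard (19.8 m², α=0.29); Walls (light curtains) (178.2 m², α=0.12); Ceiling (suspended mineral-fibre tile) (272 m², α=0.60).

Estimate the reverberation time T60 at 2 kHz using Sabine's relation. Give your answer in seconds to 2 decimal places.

Total absorption A = 272·0.14 + 19.8·0.29 + 178.2·0.12 + 272·0.60
  = 38.080 + 5.742 + 21.384 + 163.200 = 228.406 m² sabins.
Volume V = 16 × 17 × 3 = 816 m³.
Sabine: RT60 = 0.161 × 816 / 228.406 = 0.58 s.

0.58 sec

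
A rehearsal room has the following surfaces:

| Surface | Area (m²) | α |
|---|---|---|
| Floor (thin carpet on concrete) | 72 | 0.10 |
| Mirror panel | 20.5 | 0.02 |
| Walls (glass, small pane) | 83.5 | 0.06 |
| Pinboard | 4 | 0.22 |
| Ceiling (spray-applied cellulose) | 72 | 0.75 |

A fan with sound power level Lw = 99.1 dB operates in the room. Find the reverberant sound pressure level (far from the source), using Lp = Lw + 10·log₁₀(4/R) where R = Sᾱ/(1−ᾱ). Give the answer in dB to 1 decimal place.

A = 67.500 sabins; S = 252.0 m².
ᾱ = 67.500/252.0 = 0.2679; R = Sᾱ/(1−ᾱ) = 67.500/(1−0.2679) = 92.201 m².
Lp = Lw + 10 log₁₀(4/R) = 99.1 -13.63 = 85.5 dB.

85.5 dB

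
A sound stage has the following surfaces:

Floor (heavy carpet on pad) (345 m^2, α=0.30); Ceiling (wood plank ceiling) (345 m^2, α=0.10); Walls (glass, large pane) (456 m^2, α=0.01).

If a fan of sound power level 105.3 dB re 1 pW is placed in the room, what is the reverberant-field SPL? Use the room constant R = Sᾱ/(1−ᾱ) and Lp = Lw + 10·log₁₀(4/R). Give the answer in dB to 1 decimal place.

89.2 dB

Σ(Sᵢαᵢ) = 345×0.30 + 345×0.10 + 456×0.01 = 142.560; total area S = 1146.0 m^2.
ᾱ = 0.1244, so room constant R = A/(1−ᾱ) = 162.814 m^2.
Lp = 105.3 + 10·log₁₀(4/162.814) = 105.3 + (-16.10) = 89.2 dB.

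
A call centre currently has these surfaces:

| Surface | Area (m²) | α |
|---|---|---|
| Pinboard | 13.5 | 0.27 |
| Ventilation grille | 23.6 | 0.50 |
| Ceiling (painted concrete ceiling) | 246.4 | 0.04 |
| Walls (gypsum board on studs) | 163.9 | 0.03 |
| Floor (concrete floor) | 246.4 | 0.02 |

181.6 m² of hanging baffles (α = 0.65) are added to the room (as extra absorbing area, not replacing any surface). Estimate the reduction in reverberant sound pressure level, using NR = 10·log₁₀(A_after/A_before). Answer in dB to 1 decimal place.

6.4 dB

A_before = Σ Sᵢαᵢ = 13.5·0.27 + 23.6·0.50 + 246.4·0.04 + 163.9·0.03 + 246.4·0.02 = 35.146 sabins.
Added absorption = 181.6 × 0.65 = 118.040 sabins.
New total A_after = 153.186 sabins.
Reduction = 10 log₁₀(A_after/A_before) = 10 log₁₀(4.3586) = 6.4 dB.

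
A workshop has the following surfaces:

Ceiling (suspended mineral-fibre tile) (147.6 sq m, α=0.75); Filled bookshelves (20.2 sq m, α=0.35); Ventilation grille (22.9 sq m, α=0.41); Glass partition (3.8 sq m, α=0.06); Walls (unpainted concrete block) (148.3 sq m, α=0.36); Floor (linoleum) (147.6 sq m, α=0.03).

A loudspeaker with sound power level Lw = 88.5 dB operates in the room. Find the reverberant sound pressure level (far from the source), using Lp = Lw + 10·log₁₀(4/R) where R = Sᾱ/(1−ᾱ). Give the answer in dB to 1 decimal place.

69.8 dB

A = 185.203 sabins; S = 490.4 sq m.
ᾱ = 185.203/490.4 = 0.3777; R = Sᾱ/(1−ᾱ) = 185.203/(1−0.3777) = 297.610 sq m.
Lp = Lw + 10 log₁₀(4/R) = 88.5 -18.72 = 69.8 dB.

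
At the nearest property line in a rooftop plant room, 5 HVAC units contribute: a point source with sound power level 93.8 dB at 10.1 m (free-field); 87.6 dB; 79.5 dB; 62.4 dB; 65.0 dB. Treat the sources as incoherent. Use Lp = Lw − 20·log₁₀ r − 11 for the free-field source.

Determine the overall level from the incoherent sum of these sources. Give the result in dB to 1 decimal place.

Source at 10.1 m: Lp = 93.8 − 20·log₁₀(10.1) − 11 = 62.7 dB.
Sum in the linear (power) domain: Σ 10^(Lᵢ/10) = 10^(62.7/10) + 10^(87.6/10) + 10^(79.5/10) + 10^(62.4/10) + 10^(65.0/10) = 6.713e+08.
L_total = 10·log₁₀(6.713e+08) = 88.3 dB.

88.3 dB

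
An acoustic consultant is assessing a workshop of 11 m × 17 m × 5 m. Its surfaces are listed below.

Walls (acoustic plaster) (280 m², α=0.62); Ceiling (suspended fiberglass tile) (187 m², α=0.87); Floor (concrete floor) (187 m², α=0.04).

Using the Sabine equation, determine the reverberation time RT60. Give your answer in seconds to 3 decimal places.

0.438 s

Total absorption A = 280×0.62 + 187×0.87 + 187×0.04
  = 173.600 + 162.690 + 7.480 = 343.770 m² sabins.
V = 11·17·5 = 935 m³.
RT60 = 0.161 · V / A = 0.161 × 935 / 343.770 = 0.438 s.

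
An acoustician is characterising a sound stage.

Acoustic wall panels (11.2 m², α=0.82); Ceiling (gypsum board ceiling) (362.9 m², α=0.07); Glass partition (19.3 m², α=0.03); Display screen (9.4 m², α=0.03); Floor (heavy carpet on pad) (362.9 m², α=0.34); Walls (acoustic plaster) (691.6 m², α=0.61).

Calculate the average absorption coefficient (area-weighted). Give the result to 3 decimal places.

Total surface area S = 1457.3 m².
A = 11.2*0.82 + 362.9*0.07 + 19.3*0.03 + 9.4*0.03 + 362.9*0.34 + 691.6*0.61 = 580.710 sabins.
ᾱ = A/S = 0.398.

0.398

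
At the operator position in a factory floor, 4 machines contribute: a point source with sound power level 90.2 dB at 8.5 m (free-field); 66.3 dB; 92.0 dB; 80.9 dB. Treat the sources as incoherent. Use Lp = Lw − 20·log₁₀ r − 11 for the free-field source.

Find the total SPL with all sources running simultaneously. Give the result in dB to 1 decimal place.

92.3 dB

Source at 8.5 m: Lp = 90.2 − 20·log₁₀(8.5) − 11 = 60.6 dB.
Σ 10^(Lᵢ/10) = 1.713e+09.
L_total = 10·log₁₀(1.713e+09) = 92.3 dB.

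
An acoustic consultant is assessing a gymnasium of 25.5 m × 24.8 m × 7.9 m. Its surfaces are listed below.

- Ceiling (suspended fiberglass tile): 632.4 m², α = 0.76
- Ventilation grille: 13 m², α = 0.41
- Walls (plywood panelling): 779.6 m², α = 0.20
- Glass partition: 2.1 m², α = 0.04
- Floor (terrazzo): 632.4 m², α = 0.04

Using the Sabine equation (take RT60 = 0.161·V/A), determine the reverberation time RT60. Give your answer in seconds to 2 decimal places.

1.21 sec

Total absorption A = 632.4×0.76 + 13×0.41 + 779.6×0.20 + 2.1×0.04 + 632.4×0.04
  = 480.624 + 5.330 + 155.920 + 0.084 + 25.296 = 667.254 m² sabins.
V = 25.5·24.8·7.9 = 4995.96 m³.
T = 0.161 V/A = 0.161·4995.96/667.254 = 1.21 s.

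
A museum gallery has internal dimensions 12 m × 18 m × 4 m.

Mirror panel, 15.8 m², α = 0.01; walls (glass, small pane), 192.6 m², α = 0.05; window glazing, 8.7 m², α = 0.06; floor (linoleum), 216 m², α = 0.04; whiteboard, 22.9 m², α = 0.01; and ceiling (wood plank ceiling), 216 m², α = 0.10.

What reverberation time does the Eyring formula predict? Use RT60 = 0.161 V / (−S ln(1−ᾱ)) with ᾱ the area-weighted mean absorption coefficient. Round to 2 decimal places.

3.31 s

Total surface area S = 15.8 + 192.6 + 8.7 + 216 + 22.9 + 216 = 672.0 m².
Absorption A = 15.8×0.01 + 192.6×0.05 + 8.7×0.06 + 216×0.04 + 22.9×0.01 + 216×0.10 = 40.779 sabins.
Mean coefficient ᾱ = A/S = 0.0607.
Eyring denominator: −S ln(1−ᾱ) = 42.081.
V = 12 × 18 × 4 = 864 m³.
T = 0.161·V/[−S·ln(1−ᾱ)] = 0.161·864/42.081 = 3.31 s.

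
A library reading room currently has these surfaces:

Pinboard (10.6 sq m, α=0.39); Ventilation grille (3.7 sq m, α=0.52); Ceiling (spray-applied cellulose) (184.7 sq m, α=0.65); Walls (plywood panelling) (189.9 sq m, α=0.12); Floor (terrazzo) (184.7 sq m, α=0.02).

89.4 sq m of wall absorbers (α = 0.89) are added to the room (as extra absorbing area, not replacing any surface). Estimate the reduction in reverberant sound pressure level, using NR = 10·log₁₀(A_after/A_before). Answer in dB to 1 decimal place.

1.8 dB

Equivalent absorption area: A_before = 10.6×0.39 + 3.7×0.52 + 184.7×0.65 + 189.9×0.12 + 184.7×0.02 = 152.595 sq m.
Treatment contributes 89.4·0.89 = 79.566 sabins.
A_after = 152.595 + 79.566 = 232.161 sabins.
NR = 10·log₁₀(232.161/152.595) = 1.8 dB.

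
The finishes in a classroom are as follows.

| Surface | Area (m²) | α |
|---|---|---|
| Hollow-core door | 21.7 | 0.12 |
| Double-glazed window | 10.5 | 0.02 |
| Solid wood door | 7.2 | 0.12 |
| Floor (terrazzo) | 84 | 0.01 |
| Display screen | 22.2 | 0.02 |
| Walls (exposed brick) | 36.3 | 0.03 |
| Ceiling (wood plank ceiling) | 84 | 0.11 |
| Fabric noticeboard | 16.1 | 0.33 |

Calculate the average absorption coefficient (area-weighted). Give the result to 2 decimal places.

Total surface area S = 282.0 m².
Weighted sum Σ Sα = 20.604.
ᾱ = 20.604 / 282.0 = 0.07.

0.07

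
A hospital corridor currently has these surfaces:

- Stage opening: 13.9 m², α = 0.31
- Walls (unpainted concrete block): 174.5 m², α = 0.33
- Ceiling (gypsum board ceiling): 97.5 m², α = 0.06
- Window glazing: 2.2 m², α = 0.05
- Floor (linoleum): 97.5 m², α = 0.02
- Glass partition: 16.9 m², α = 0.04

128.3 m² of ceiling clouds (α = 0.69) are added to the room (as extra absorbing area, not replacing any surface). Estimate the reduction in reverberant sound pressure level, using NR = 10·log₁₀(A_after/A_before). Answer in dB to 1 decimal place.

3.5 dB

Equivalent absorption area: A_before = 13.9×0.31 + 174.5×0.33 + 97.5×0.06 + 2.2×0.05 + 97.5×0.02 + 16.9×0.04 = 70.480 m².
Treatment contributes 128.3·0.69 = 88.527 sabins.
A_after = 70.480 + 88.527 = 159.007 sabins.
Reduction = 10 log₁₀(A_after/A_before) = 10 log₁₀(2.2561) = 3.5 dB.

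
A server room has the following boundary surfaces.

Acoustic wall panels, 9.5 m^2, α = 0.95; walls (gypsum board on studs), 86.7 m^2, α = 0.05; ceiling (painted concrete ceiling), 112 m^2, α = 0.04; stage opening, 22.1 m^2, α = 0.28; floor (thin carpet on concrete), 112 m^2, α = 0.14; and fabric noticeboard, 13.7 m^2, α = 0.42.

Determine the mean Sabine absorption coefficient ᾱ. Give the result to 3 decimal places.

S = Σ Sᵢ = 9.5 + 86.7 + 112 + 22.1 + 112 + 13.7 = 356.0 m^2.
Weighted sum Σ Sα = 45.462.
ᾱ = 45.462 / 356.0 = 0.128.

0.128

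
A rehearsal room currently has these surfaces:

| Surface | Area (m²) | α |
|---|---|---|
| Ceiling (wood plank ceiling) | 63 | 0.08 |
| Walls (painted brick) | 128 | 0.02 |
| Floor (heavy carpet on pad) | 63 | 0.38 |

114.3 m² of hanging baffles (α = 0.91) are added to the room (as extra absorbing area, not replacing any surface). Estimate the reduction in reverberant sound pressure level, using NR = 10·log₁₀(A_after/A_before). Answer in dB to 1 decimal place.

Equivalent absorption area: A_before = 63·0.08 + 128·0.02 + 63·0.38 = 31.540 m².
Added absorption = 114.3 × 0.91 = 104.013 sabins.
A_after = 31.540 + 104.013 = 135.553 sabins.
NR = 10·log₁₀(135.553/31.540) = 6.3 dB.

6.3 dB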